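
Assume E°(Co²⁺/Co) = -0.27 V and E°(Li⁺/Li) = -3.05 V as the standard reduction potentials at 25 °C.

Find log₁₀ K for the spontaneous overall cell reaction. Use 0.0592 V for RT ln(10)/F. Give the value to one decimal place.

93.9

Cathode: Co²⁺/Co; anode: Li⁺/Li. E°cell = +2.78 V, n = 2.
log K = nE°cell / 0.0592 = (2)(+2.78) / 0.0592 = 93.9.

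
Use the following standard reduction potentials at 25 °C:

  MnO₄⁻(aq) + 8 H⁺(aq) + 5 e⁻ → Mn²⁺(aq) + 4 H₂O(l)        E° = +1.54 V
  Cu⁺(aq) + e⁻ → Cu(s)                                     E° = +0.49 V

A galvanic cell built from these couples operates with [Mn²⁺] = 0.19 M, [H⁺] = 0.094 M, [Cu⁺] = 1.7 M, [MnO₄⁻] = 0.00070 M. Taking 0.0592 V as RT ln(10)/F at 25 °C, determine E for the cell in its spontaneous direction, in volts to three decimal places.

+0.910 V

MnO₄⁻/Mn²⁺ is the cathode (higher E°), Cu⁺/Cu the anode: E°cell = +1.54 − (+0.49) = +1.05 V, n = 5.
Overall: MnO₄⁻(aq) + 8 H⁺(aq) + 5 Cu(s) → Mn²⁺(aq) + 4 H₂O(l) + 5 Cu⁺(aq)
Q = [Mn²⁺]·[Cu⁺]^5 / ([MnO₄⁻]·[H⁺]^8); log Q = 11.801.
E = E° − (0.0592/n) log Q = +1.05 − (0.0592/5)(11.801) = +0.910 V.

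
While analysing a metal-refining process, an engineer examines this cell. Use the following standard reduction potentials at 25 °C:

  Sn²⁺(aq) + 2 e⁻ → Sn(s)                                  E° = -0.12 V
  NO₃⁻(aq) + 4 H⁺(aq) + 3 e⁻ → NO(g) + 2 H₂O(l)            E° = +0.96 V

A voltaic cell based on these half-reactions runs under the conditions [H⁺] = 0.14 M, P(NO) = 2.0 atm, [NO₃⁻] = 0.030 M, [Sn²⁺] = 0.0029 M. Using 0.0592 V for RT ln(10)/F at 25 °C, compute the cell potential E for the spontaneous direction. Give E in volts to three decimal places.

NO₃⁻/NO is the cathode (higher E°), Sn²⁺/Sn the anode: E°cell = +0.96 − (-0.12) = +1.08 V, n = 6.
Overall: 2 NO₃⁻(aq) + 8 H⁺(aq) + 3 Sn(s) → 2 NO(g) + 4 H₂O(l) + 3 Sn²⁺(aq)
Q = P(NO)^2·[Sn²⁺]^3 / ([NO₃⁻]^2·[H⁺]^8); log Q = 2.866.
E = E° − (0.0592/n) log Q = +1.08 − (0.0592/6)(2.866) = +1.052 V.

+1.052 V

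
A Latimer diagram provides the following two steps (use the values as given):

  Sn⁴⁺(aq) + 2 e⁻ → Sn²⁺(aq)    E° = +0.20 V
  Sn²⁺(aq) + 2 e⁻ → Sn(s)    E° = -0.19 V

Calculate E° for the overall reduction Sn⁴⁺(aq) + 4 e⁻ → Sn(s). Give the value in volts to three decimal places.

Since ΔG° = −nFE° is additive over sequential reductions, n₃E°₃ = n₁E°₁ + n₂E°₂.
E°₃ = (2×+0.20 + 2×-0.19) / 4 = (+0.020) / 4 = +0.005 V.

+0.005 V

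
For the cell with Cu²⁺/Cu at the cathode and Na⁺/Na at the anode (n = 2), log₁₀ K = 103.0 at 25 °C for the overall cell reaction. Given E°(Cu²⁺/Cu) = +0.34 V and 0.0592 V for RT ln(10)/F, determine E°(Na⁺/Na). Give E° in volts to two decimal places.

-2.71 V

E°cell = (0.0592/n)·log K = (0.0592/2)(103.0) = +3.049 V.
Since Cu²⁺/Cu is the cathode and Na⁺/Na the anode, E°cell = E°(Cu²⁺/Cu) − E°(Na⁺/Na).
So E°(Na⁺/Na) = E°(Cu²⁺/Cu) − E°cell = (+0.34) − (+3.049) = -2.71 V.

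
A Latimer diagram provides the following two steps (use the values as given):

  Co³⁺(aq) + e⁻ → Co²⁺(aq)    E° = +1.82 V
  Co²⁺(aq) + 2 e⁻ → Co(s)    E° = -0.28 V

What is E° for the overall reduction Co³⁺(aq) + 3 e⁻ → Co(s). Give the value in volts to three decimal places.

+0.420 V

Since ΔG° = −nFE° is additive over sequential reductions, n₃E°₃ = n₁E°₁ + n₂E°₂.
E°₃ = (1×+1.82 + 2×-0.28) / 3 = (+1.260) / 3 = +0.420 V.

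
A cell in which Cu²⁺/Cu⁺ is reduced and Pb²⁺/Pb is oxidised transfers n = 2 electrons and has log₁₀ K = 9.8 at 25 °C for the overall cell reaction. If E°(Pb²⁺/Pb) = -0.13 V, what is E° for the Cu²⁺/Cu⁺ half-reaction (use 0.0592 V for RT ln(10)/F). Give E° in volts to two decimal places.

+0.16 V

E°cell = (0.0592/n)·log K = (0.0592/2)(9.8) = +0.290 V.
Since Cu²⁺/Cu⁺ is the cathode and Pb²⁺/Pb the anode, E°cell = E°(Cu²⁺/Cu⁺) − E°(Pb²⁺/Pb).
So E°(Cu²⁺/Cu⁺) = E°cell + E°(Pb²⁺/Pb) = +0.290 + (-0.13) = +0.16 V.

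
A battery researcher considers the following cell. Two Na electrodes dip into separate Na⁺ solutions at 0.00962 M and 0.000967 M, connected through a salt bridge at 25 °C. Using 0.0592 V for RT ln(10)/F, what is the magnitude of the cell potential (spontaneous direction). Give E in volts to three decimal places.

+0.059 V

For a concentration cell E°cell = 0. The 0.00962 M side is the cathode (reduction is favoured where [Na⁺] is higher).
With n = 1, E = −(0.0592/1) log([Na⁺]ₐₙ/[Na⁺]꜀ₐₜ) = −(0.0592/1) log(0.000967/0.00962) = −(0.0592/1)(-0.998) = +0.059 V.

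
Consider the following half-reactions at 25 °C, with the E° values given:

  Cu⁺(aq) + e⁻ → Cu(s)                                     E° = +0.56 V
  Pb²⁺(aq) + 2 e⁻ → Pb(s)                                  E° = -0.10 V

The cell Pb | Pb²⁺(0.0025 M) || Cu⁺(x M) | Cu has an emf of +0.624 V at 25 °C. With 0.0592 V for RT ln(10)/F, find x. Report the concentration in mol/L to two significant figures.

Cu⁺/Cu is the cathode, Pb²⁺/Pb the anode: E°cell = +0.66 V, n = 2.
Overall reaction: 2 Cu⁺(aq) + Pb(s) → 2 Cu(s) + Pb²⁺(aq); Q = [Pb²⁺]^1/[Cu⁺]^2.
From E = E° − (0.0592/n) log Q: log Q = (E° − E)·n/0.0592 = (+0.66 − (+0.624))·2/0.0592 = 1.2162.
So 2·log[Cu⁺] = 1·log(0.0025) − log Q = -2.6021 − (1.2162) = -3.8183; log[Cu⁺] = -3.8183 / 2 = -1.9091; [Cu⁺] = 10^(-1.9091) ≈ 0.012 M.

0.012 M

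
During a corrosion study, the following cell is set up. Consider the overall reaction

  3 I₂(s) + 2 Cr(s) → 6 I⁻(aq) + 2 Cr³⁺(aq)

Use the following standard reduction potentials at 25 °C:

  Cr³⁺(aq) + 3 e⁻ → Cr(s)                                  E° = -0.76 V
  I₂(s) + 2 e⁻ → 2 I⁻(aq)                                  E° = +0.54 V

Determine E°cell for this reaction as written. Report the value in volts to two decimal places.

The I₂/I⁻ couple has the higher reduction potential, so it is the cathode; Cr³⁺/Cr is oxidised at the anode.
E°cell = E°(cathode) − E°(anode) = (+0.54) − (-0.76) = +1.30 V.

+1.30 V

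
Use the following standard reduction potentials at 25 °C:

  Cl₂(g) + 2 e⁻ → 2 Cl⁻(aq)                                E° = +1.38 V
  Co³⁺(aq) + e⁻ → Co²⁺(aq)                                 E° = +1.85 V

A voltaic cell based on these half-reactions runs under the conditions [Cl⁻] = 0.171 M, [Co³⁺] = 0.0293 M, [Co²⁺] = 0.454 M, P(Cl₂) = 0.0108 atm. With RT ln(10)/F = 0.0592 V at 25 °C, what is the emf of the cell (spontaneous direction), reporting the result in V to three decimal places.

Co³⁺/Co²⁺ is the cathode (higher E°), Cl₂/Cl⁻ the anode: E°cell = +1.85 − (+1.38) = +0.47 V, n = 2.
Overall: 2 Co³⁺(aq) + 2 Cl⁻(aq) → 2 Co²⁺(aq) + Cl₂(g)
Q = [Co²⁺]^2·P(Cl₂) / ([Co³⁺]^2·[Cl⁻]^2); log Q = 1.948.
E = E° − (0.0592/n) log Q = +0.47 − (0.0592/2)(1.948) = +0.412 V.

+0.412 V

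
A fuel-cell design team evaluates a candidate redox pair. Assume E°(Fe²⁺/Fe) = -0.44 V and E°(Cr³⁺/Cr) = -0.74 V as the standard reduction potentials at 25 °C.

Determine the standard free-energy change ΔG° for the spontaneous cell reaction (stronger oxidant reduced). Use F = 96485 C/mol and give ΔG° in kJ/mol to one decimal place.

-173.7 kJ/mol

Fe²⁺/Fe (E° = -0.44 V) is the cathode; Cr³⁺/Cr (E° = -0.74 V) is the anode, so E°cell = +0.30 V.
Balancing electrons gives n = 6 (lcm of 2 and 3).
ΔG° = −nFE° = −(6)(96485)(+0.30) = -173,673 J = -173.7 kJ/mol.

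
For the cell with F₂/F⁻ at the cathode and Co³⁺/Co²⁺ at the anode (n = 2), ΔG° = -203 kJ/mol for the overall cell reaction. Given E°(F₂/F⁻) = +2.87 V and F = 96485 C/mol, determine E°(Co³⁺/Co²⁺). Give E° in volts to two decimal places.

+1.82 V

E°cell = −ΔG°/(nF) = −(-203×10³)/((2)(96485)) = +1.052 V.
Since F₂/F⁻ is the cathode and Co³⁺/Co²⁺ the anode, E°cell = E°(F₂/F⁻) − E°(Co³⁺/Co²⁺).
So E°(Co³⁺/Co²⁺) = E°(F₂/F⁻) − E°cell = (+2.87) − (+1.052) = +1.82 V.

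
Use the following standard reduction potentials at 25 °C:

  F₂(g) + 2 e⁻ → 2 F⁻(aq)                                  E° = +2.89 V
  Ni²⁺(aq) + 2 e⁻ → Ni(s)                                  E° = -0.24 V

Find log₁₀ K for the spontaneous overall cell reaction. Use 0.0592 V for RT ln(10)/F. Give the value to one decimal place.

105.7

Cathode: F₂/F⁻; anode: Ni²⁺/Ni. E°cell = +3.13 V, n = 2.
log K = nE°cell / 0.0592 = (2)(+3.13) / 0.0592 = 105.7.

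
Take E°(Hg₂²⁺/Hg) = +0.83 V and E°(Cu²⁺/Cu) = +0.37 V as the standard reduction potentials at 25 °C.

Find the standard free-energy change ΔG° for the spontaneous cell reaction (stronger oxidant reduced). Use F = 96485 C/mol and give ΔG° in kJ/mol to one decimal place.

Hg₂²⁺/Hg (E° = +0.83 V) is the cathode; Cu²⁺/Cu (E° = +0.37 V) is the anode, so E°cell = +0.46 V.
Balancing electrons gives n = 2 (lcm of 2 and 2).
ΔG° = −nFE° = −(2)(96485)(+0.46) = -88,766 J = -88.8 kJ/mol.

-88.8 kJ/mol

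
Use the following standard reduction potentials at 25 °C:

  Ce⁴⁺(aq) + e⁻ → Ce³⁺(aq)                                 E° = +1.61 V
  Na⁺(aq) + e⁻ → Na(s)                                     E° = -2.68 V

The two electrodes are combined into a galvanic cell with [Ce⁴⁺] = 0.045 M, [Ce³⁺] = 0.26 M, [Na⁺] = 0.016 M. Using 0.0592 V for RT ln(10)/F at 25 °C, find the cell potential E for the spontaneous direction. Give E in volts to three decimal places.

Ce⁴⁺/Ce³⁺ is the cathode (higher E°), Na⁺/Na the anode: E°cell = +1.61 − (-2.68) = +4.29 V, n = 1.
Overall: Ce⁴⁺(aq) + Na(s) → Ce³⁺(aq) + Na⁺(aq)
Q = [Ce³⁺]·[Na⁺] / ([Ce⁴⁺]); log Q = -1.034.
E = E° − (0.0592/n) log Q = +4.29 − (0.0592/1)(-1.034) = +4.351 V.

+4.351 V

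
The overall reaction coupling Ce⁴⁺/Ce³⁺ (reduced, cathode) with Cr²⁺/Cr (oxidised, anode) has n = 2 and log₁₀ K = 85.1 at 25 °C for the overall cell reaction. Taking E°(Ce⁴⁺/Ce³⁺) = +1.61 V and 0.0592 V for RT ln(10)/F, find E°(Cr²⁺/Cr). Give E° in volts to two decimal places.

-0.91 V

E°cell = (0.0592/n)·log K = (0.0592/2)(85.1) = +2.519 V.
Since Ce⁴⁺/Ce³⁺ is the cathode and Cr²⁺/Cr the anode, E°cell = E°(Ce⁴⁺/Ce³⁺) − E°(Cr²⁺/Cr).
So E°(Cr²⁺/Cr) = E°(Ce⁴⁺/Ce³⁺) − E°cell = (+1.61) − (+2.519) = -0.91 V.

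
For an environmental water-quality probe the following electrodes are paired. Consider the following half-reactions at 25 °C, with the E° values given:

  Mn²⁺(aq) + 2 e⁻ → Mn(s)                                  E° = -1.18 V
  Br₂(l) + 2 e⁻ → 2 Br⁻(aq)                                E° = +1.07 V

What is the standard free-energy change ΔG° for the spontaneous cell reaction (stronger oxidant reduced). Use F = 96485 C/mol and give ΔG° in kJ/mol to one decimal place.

Br₂/Br⁻ (E° = +1.07 V) is the cathode; Mn²⁺/Mn (E° = -1.18 V) is the anode, so E°cell = +2.25 V.
Balancing electrons gives n = 2 (lcm of 2 and 2).
ΔG° = −nFE° = −(2)(96485)(+2.25) = -434,182 J = -434.2 kJ/mol.

-434.2 kJ/mol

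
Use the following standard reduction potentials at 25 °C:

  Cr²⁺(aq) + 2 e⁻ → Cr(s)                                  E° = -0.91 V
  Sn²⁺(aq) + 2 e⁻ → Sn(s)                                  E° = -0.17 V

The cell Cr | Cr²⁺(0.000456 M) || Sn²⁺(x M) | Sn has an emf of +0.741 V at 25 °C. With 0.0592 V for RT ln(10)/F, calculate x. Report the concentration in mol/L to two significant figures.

Sn²⁺/Sn is the cathode, Cr²⁺/Cr the anode: E°cell = +0.74 V, n = 2.
Overall reaction: Sn²⁺(aq) + Cr(s) → Sn(s) + Cr²⁺(aq); Q = [Cr²⁺]^1/[Sn²⁺]^1.
From E = E° − (0.0592/n) log Q: log Q = (E° − E)·n/0.0592 = (+0.74 − (+0.741))·2/0.0592 = -0.0338.
So 1·log[Sn²⁺] = 1·log(0.000456) − log Q = -3.3410 − (-0.0338) = -3.3072; [Sn²⁺] = 10^(-3.3072) ≈ 0.00049 M.

0.00049 M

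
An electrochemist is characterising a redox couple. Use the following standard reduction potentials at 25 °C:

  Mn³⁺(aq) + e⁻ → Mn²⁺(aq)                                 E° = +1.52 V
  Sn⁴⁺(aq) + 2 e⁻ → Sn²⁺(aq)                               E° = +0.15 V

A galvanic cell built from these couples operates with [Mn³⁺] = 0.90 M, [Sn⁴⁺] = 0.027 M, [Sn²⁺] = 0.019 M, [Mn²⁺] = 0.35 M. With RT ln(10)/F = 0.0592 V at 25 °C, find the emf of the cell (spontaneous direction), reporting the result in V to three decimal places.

+1.390 V

Mn³⁺/Mn²⁺ is the cathode (higher E°), Sn⁴⁺/Sn²⁺ the anode: E°cell = +1.52 − (+0.15) = +1.37 V, n = 2.
Overall: 2 Mn³⁺(aq) + Sn²⁺(aq) → 2 Mn²⁺(aq) + Sn⁴⁺(aq)
Q = [Mn²⁺]^2·[Sn⁴⁺] / ([Mn³⁺]^2·[Sn²⁺]); log Q = -0.668.
E = E° − (0.0592/n) log Q = +1.37 − (0.0592/2)(-0.668) = +1.390 V.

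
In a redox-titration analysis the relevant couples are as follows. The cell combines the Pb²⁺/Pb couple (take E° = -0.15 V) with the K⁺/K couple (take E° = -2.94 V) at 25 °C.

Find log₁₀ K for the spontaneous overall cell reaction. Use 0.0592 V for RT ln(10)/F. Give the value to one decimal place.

94.3

Cathode: Pb²⁺/Pb; anode: K⁺/K. E°cell = +2.79 V, n = 2.
log K = nE°cell / 0.0592 = (2)(+2.79) / 0.0592 = 94.3.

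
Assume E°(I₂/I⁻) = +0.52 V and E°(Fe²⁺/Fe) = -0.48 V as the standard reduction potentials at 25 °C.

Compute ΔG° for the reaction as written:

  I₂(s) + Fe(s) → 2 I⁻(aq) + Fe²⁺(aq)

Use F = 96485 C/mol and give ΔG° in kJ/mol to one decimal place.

As written, I₂/I⁻ is reduced (cathode) and Fe²⁺/Fe is oxidised (anode), so E°cell = (+0.52) − (-0.48) = +1.00 V.
Balancing electrons gives n = 2.
ΔG° = −nFE° = −(2)(96485)(+1.00) = -192,970 J = -193.0 kJ/mol.

-193.0 kJ/mol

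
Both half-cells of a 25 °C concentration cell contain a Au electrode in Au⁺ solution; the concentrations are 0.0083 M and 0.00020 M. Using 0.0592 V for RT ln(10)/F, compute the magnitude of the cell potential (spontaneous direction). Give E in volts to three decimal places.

+0.096 V

For a concentration cell E°cell = 0. The 0.0083 M side is the cathode (reduction is favoured where [Au⁺] is higher).
With n = 1, E = −(0.0592/1) log([Au⁺]ₐₙ/[Au⁺]꜀ₐₜ) = −(0.0592/1) log(0.0002/0.0083) = −(0.0592/1)(-1.618) = +0.096 V.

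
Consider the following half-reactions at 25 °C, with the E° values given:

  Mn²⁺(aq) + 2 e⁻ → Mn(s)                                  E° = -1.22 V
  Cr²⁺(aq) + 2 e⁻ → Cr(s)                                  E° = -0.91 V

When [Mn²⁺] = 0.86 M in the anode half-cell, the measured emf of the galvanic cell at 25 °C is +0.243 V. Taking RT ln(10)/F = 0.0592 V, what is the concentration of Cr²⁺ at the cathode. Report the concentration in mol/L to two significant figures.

Cr²⁺/Cr is the cathode, Mn²⁺/Mn the anode: E°cell = +0.31 V, n = 2.
Overall reaction: Cr²⁺(aq) + Mn(s) → Cr(s) + Mn²⁺(aq); Q = [Mn²⁺]^1/[Cr²⁺]^1.
From E = E° − (0.0592/n) log Q: log Q = (E° − E)·n/0.0592 = (+0.31 − (+0.243))·2/0.0592 = 2.2635.
So 1·log[Cr²⁺] = 1·log(0.86) − log Q = -0.0655 − (2.2635) = -2.3290; [Cr²⁺] = 10^(-2.3290) ≈ 0.0047 M.

0.0047 M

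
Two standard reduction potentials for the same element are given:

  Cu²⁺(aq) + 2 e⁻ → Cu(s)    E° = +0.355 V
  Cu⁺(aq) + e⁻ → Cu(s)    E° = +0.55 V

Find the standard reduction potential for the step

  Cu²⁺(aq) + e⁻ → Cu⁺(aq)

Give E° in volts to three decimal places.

+0.160 V

Sequential free energies add, so n₃E°₃ = n₁E°₁ + n₂E°₂.
With n₃ = 2, and the known step contributing 1×(+0.55) V, the unknown satisfies 1·E° = 2×(+0.355) − 1×(+0.55) = +0.160.
E° = +0.160 / 1 = +0.160 V.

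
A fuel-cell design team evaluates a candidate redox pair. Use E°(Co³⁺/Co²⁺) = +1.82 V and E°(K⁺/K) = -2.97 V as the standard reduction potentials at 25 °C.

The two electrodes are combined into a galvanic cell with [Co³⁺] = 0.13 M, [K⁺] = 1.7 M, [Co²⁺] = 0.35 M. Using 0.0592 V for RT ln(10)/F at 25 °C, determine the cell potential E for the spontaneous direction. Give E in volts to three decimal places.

Co³⁺/Co²⁺ is the cathode (higher E°), K⁺/K the anode: E°cell = +1.82 − (-2.97) = +4.79 V, n = 1.
Overall: Co³⁺(aq) + K(s) → Co²⁺(aq) + K⁺(aq)
Q = [Co²⁺]·[K⁺] / ([Co³⁺]); log Q = 0.661.
E = E° − (0.0592/n) log Q = +4.79 − (0.0592/1)(0.661) = +4.751 V.

+4.751 V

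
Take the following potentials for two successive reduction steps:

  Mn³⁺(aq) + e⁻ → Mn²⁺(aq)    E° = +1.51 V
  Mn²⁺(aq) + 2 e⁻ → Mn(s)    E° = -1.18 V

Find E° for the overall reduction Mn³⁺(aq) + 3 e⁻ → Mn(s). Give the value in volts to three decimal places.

Standard free energies of sequential steps add: ΔG°₃ = ΔG°₁ + ΔG°₂, so n₃E°₃ = n₁E°₁ + n₂E°₂.
E°₃ = (1×+1.51 + 2×-1.18) / 3 = (-0.850) / 3 = -0.283 V.
E° values themselves are not directly additive — weighting by electron count is essential.

-0.283 V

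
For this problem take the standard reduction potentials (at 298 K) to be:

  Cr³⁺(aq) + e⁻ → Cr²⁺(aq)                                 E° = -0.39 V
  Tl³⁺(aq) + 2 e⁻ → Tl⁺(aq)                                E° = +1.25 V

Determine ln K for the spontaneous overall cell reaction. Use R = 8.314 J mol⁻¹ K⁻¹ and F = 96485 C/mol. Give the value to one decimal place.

Cathode: Tl³⁺/Tl⁺; anode: Cr³⁺/Cr²⁺. E°cell = (+1.25) − (-0.39) = +1.64 V, with n = 2.
ΔG° = −nFE° = −RT ln K, so ln K = nFE°/(RT) = (2)(96485)(+1.64) / ((8.314)(298)) = 127.734.

127.7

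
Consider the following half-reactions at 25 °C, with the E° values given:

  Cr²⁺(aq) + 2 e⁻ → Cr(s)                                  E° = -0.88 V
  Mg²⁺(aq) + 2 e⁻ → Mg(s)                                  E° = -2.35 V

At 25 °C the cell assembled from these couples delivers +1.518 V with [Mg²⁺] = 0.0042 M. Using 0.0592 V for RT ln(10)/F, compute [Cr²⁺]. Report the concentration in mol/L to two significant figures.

Cr²⁺/Cr is the cathode, Mg²⁺/Mg the anode: E°cell = +1.47 V, n = 2.
Overall reaction: Cr²⁺(aq) + Mg(s) → Cr(s) + Mg²⁺(aq); Q = [Mg²⁺]^1/[Cr²⁺]^1.
From E = E° − (0.0592/n) log Q: log Q = (E° − E)·n/0.0592 = (+1.47 − (+1.518))·2/0.0592 = -1.6216.
So 1·log[Cr²⁺] = 1·log(0.0042) − log Q = -2.3768 − (-1.6216) = -0.7552; [Cr²⁺] = 10^(-0.7552) ≈ 0.18 M.

0.18 M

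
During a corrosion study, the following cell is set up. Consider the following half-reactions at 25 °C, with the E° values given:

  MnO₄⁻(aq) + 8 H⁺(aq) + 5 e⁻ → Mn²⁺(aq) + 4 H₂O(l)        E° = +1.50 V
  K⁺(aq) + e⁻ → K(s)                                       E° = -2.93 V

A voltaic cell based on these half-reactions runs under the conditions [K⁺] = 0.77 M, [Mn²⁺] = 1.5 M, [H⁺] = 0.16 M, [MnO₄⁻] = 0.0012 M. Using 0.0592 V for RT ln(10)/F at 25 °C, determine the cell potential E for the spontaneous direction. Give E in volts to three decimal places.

+4.325 V

MnO₄⁻/Mn²⁺ is the cathode (higher E°), K⁺/K the anode: E°cell = +1.50 − (-2.93) = +4.43 V, n = 5.
Overall: MnO₄⁻(aq) + 8 H⁺(aq) + 5 K(s) → Mn²⁺(aq) + 4 H₂O(l) + 5 K⁺(aq)
Q = [Mn²⁺]·[K⁺]^5 / ([MnO₄⁻]·[H⁺]^8); log Q = 8.896.
E = E° − (0.0592/n) log Q = +4.43 − (0.0592/5)(8.896) = +4.325 V.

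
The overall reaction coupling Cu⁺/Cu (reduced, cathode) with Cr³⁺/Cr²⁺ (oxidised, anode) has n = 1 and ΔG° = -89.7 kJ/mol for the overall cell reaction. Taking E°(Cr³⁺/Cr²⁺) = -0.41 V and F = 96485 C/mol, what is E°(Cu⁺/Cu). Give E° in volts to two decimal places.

E°cell = −ΔG°/(nF) = −(-89.7×10³)/((1)(96485)) = +0.930 V.
Since Cu⁺/Cu is the cathode and Cr³⁺/Cr²⁺ the anode, E°cell = E°(Cu⁺/Cu) − E°(Cr³⁺/Cr²⁺).
So E°(Cu⁺/Cu) = E°cell + E°(Cr³⁺/Cr²⁺) = +0.930 + (-0.41) = +0.52 V.

+0.52 V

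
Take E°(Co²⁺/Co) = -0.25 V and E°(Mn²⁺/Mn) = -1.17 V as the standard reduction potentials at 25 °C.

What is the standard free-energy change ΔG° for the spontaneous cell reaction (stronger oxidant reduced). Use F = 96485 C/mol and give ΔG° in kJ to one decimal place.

-177.5 kJ

Co²⁺/Co (E° = -0.25 V) is the cathode; Mn²⁺/Mn (E° = -1.17 V) is the anode, so E°cell = +0.92 V.
Balancing electrons gives n = 2 (lcm of 2 and 2).
ΔG° = −nFE° = −(2)(96485)(+0.92) = -177,532 J = -177.5 kJ.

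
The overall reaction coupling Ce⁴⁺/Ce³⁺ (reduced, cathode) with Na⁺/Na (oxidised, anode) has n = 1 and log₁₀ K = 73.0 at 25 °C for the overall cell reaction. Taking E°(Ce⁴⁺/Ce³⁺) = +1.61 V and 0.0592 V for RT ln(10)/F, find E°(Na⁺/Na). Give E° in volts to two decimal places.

-2.71 V

E°cell = (0.0592/n)·log K = (0.0592/1)(73.0) = +4.322 V.
Since Ce⁴⁺/Ce³⁺ is the cathode and Na⁺/Na the anode, E°cell = E°(Ce⁴⁺/Ce³⁺) − E°(Na⁺/Na).
So E°(Na⁺/Na) = E°(Ce⁴⁺/Ce³⁺) − E°cell = (+1.61) − (+4.322) = -2.71 V.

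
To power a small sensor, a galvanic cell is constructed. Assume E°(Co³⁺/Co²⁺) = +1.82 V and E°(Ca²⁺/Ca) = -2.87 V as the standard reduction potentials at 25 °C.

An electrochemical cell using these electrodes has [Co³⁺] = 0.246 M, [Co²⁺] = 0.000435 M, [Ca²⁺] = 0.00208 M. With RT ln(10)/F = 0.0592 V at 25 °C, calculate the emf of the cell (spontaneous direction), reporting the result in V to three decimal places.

Co³⁺/Co²⁺ is the cathode (higher E°), Ca²⁺/Ca the anode: E°cell = +1.82 − (-2.87) = +4.69 V, n = 2.
Overall: 2 Co³⁺(aq) + Ca(s) → 2 Co²⁺(aq) + Ca²⁺(aq)
Q = [Co²⁺]^2·[Ca²⁺] / ([Co³⁺]^2); log Q = -8.187.
E = E° − (0.0592/n) log Q = +4.69 − (0.0592/2)(-8.187) = +4.932 V.

+4.932 V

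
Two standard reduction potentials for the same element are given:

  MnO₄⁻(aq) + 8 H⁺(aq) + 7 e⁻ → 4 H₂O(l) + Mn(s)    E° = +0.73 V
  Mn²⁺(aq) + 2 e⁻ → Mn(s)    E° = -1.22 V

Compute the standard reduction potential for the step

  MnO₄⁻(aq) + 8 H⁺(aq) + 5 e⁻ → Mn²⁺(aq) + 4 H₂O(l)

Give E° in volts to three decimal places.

+1.510 V

Sequential free energies add, so n₃E°₃ = n₁E°₁ + n₂E°₂.
With n₃ = 7, and the known step contributing 2×(-1.22) V, the unknown satisfies 5·E° = 7×(+0.73) − 2×(-1.22) = +7.550.
E° = +7.550 / 5 = +1.510 V.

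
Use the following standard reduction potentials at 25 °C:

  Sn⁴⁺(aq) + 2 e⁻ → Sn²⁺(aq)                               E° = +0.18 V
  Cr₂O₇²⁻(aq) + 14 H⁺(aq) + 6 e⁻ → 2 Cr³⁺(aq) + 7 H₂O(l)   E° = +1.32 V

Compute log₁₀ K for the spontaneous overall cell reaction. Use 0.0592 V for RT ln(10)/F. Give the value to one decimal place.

Cathode: Cr₂O₇²⁻/Cr³⁺; anode: Sn⁴⁺/Sn²⁺. E°cell = +1.14 V, n = 6.
log K = nE°cell / 0.0592 = (6)(+1.14) / 0.0592 = 115.5.

115.5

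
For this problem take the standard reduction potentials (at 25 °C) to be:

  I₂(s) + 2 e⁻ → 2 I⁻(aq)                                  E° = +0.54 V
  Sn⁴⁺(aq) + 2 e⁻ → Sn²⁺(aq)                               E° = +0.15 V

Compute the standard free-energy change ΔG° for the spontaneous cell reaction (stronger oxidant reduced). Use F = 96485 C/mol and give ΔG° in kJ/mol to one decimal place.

I₂/I⁻ (E° = +0.54 V) is the cathode; Sn⁴⁺/Sn²⁺ (E° = +0.15 V) is the anode, so E°cell = +0.39 V.
Balancing electrons gives n = 2 (lcm of 2 and 2).
ΔG° = −nFE° = −(2)(96485)(+0.39) = -75,258 J = -75.3 kJ/mol.

-75.3 kJ/mol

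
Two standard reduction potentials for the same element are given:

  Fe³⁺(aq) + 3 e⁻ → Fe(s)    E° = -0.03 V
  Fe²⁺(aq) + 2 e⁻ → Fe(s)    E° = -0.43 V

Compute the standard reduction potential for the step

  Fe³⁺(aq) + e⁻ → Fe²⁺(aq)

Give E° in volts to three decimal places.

Sequential free energies add, so n₃E°₃ = n₁E°₁ + n₂E°₂.
With n₃ = 3, and the known step contributing 2×(-0.43) V, the unknown satisfies 1·E° = 3×(-0.03) − 2×(-0.43) = +0.770.
E° = +0.770 / 1 = +0.770 V.

+0.770 V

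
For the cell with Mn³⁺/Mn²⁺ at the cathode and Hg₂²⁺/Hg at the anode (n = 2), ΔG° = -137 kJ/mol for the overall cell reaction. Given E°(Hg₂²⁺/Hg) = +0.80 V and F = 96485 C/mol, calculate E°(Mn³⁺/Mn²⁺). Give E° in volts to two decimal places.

+1.51 V

E°cell = −ΔG°/(nF) = −(-137×10³)/((2)(96485)) = +0.710 V.
Since Mn³⁺/Mn²⁺ is the cathode and Hg₂²⁺/Hg the anode, E°cell = E°(Mn³⁺/Mn²⁺) − E°(Hg₂²⁺/Hg).
So E°(Mn³⁺/Mn²⁺) = E°cell + E°(Hg₂²⁺/Hg) = +0.710 + (+0.80) = +1.51 V.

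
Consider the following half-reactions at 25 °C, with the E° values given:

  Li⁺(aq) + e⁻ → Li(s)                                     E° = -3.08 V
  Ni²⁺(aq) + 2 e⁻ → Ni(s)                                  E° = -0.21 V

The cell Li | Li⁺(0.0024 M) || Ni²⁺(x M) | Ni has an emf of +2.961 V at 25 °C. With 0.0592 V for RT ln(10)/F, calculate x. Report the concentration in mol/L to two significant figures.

Ni²⁺/Ni is the cathode, Li⁺/Li the anode: E°cell = +2.87 V, n = 2.
Overall reaction: Ni²⁺(aq) + 2 Li(s) → Ni(s) + 2 Li⁺(aq); Q = [Li⁺]^2/[Ni²⁺]^1.
From E = E° − (0.0592/n) log Q: log Q = (E° − E)·n/0.0592 = (+2.87 − (+2.961))·2/0.0592 = -3.0743.
So 1·log[Ni²⁺] = 2·log(0.0024) − log Q = -5.2396 − (-3.0743) = -2.1653; [Ni²⁺] = 10^(-2.1653) ≈ 0.0068 M.

0.0068 M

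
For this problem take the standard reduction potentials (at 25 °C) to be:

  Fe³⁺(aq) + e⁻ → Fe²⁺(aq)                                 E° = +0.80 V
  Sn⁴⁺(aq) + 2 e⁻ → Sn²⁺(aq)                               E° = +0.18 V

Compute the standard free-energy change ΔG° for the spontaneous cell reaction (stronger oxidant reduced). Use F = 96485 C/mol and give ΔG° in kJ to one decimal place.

Fe³⁺/Fe²⁺ (E° = +0.80 V) is the cathode; Sn⁴⁺/Sn²⁺ (E° = +0.18 V) is the anode, so E°cell = +0.62 V.
Balancing electrons gives n = 2 (lcm of 1 and 2).
ΔG° = −nFE° = −(2)(96485)(+0.62) = -119,641 J = -119.6 kJ.

-119.6 kJ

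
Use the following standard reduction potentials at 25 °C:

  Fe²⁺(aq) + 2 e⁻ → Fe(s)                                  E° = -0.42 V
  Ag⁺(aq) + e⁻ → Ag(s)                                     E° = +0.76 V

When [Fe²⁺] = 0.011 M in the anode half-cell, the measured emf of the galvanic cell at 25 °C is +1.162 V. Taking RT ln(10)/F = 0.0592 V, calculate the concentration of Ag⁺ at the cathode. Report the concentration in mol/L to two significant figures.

Ag⁺/Ag is the cathode, Fe²⁺/Fe the anode: E°cell = +1.18 V, n = 2.
Overall reaction: 2 Ag⁺(aq) + Fe(s) → 2 Ag(s) + Fe²⁺(aq); Q = [Fe²⁺]^1/[Ag⁺]^2.
From E = E° − (0.0592/n) log Q: log Q = (E° − E)·n/0.0592 = (+1.18 − (+1.162))·2/0.0592 = 0.6081.
So 2·log[Ag⁺] = 1·log(0.011) − log Q = -1.9586 − (0.6081) = -2.5667; log[Ag⁺] = -2.5667 / 2 = -1.2833; [Ag⁺] = 10^(-1.2833) ≈ 0.052 M.

0.052 M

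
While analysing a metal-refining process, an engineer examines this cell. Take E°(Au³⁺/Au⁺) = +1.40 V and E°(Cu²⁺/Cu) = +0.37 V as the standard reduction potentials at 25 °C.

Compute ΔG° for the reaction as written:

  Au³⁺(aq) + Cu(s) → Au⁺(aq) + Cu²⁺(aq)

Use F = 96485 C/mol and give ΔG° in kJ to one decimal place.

-198.8 kJ

As written, Au³⁺/Au⁺ is reduced (cathode) and Cu²⁺/Cu is oxidised (anode), so E°cell = (+1.40) − (+0.37) = +1.03 V.
Balancing electrons gives n = 2.
ΔG° = −nFE° = −(2)(96485)(+1.03) = -198,759 J = -198.8 kJ.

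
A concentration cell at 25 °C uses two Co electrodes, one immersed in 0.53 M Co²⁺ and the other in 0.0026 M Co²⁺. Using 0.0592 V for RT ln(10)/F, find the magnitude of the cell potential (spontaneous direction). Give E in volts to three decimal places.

For a concentration cell E°cell = 0. The 0.53 M side is the cathode (reduction is favoured where [Co²⁺] is higher).
With n = 2, E = −(0.0592/2) log([Co²⁺]ₐₙ/[Co²⁺]꜀ₐₜ) = −(0.0592/2) log(0.0026/0.53) = −(0.0592/2)(-2.309) = +0.068 V.

+0.068 V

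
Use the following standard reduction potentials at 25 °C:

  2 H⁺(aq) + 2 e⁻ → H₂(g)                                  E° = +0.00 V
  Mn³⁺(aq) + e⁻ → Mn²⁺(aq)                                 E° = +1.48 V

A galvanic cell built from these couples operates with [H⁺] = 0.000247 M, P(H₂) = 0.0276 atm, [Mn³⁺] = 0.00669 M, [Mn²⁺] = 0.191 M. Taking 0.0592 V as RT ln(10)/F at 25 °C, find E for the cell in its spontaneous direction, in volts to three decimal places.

Mn³⁺/Mn²⁺ is the cathode (higher E°), H⁺/H₂ the anode: E°cell = +1.48 − (+0.00) = +1.48 V, n = 2.
Overall: 2 Mn³⁺(aq) + H₂(g) → 2 Mn²⁺(aq) + 2 H⁺(aq)
Q = [Mn²⁺]^2·[H⁺]^2 / ([Mn³⁺]^2·P(H₂)); log Q = -2.744.
E = E° − (0.0592/n) log Q = +1.48 − (0.0592/2)(-2.744) = +1.561 V.

+1.561 V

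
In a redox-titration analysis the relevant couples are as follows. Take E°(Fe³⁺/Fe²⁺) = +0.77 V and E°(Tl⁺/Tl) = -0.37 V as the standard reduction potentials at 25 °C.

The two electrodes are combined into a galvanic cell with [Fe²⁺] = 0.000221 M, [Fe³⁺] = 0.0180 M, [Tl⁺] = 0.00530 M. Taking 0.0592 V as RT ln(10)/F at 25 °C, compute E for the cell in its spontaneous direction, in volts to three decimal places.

Fe³⁺/Fe²⁺ is the cathode (higher E°), Tl⁺/Tl the anode: E°cell = +0.77 − (-0.37) = +1.14 V, n = 1.
Overall: Fe³⁺(aq) + Tl(s) → Fe²⁺(aq) + Tl⁺(aq)
Q = [Fe²⁺]·[Tl⁺] / ([Fe³⁺]); log Q = -4.187.
E = E° − (0.0592/n) log Q = +1.14 − (0.0592/1)(-4.187) = +1.388 V.

+1.388 V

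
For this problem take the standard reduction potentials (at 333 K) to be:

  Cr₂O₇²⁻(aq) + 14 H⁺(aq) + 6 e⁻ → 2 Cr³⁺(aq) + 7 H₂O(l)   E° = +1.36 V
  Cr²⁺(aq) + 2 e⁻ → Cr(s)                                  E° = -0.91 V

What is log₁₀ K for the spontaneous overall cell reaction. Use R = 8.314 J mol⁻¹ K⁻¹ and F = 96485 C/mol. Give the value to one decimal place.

206.1

Cathode: Cr₂O₇²⁻/Cr³⁺; anode: Cr²⁺/Cr. E°cell = (+1.36) − (-0.91) = +2.27 V, with n = 6.
ΔG° = −nFE° = −RT ln K, so ln K = nFE°/(RT) = (6)(96485)(+2.27) / ((8.314)(333)) = 474.660.
log₁₀ K = 474.660 / ln 10 = 206.1.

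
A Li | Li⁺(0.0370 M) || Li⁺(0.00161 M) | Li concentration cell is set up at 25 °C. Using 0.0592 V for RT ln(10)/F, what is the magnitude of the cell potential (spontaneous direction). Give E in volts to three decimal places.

For a concentration cell E°cell = 0. The 0.0370 M side is the cathode (reduction is favoured where [Li⁺] is higher).
With n = 1, E = −(0.0592/1) log([Li⁺]ₐₙ/[Li⁺]꜀ₐₜ) = −(0.0592/1) log(0.00161/0.037) = −(0.0592/1)(-1.361) = +0.081 V.

+0.081 V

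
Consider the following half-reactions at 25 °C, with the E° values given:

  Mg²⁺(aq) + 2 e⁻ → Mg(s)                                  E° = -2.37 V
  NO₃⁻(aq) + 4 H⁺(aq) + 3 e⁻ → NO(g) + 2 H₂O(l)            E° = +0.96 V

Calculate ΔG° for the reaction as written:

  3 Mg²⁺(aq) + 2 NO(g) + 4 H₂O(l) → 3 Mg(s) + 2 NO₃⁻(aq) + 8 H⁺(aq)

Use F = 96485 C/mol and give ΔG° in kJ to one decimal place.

+1927.8 kJ

As written, Mg²⁺/Mg is reduced (cathode) and NO₃⁻/NO is oxidised (anode), so E°cell = (-2.37) − (+0.96) = -3.33 V.
Balancing electrons gives n = 6.
ΔG° = −nFE° = −(6)(96485)(-3.33) = 1,927,770 J = +1927.8 kJ.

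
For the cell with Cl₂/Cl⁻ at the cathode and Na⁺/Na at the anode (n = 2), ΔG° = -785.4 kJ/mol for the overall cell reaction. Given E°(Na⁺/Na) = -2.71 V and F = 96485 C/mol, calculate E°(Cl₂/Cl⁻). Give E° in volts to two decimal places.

+1.36 V

E°cell = −ΔG°/(nF) = −(-785.4×10³)/((2)(96485)) = +4.070 V.
Since Cl₂/Cl⁻ is the cathode and Na⁺/Na the anode, E°cell = E°(Cl₂/Cl⁻) − E°(Na⁺/Na).
So E°(Cl₂/Cl⁻) = E°cell + E°(Na⁺/Na) = +4.070 + (-2.71) = +1.36 V.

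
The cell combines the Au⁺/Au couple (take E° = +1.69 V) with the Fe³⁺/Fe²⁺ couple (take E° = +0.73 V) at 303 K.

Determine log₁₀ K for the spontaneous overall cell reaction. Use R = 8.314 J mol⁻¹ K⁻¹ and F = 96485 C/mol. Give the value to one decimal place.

16.0

Cathode: Au⁺/Au; anode: Fe³⁺/Fe²⁺. E°cell = (+1.69) − (+0.73) = +0.96 V, with n = 1.
ΔG° = −nFE° = −RT ln K, so ln K = nFE°/(RT) = (1)(96485)(+0.96) / ((8.314)(303)) = 36.769.
log₁₀ K = 36.769 / ln 10 = 16.0.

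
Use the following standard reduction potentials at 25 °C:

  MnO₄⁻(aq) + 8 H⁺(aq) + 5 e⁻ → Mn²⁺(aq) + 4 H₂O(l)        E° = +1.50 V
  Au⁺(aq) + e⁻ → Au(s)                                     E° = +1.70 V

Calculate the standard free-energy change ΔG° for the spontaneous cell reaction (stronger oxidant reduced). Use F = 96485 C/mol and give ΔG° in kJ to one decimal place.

-96.5 kJ

Au⁺/Au (E° = +1.70 V) is the cathode; MnO₄⁻/Mn²⁺ (E° = +1.50 V) is the anode, so E°cell = +0.20 V.
Balancing electrons gives n = 5 (lcm of 1 and 5).
ΔG° = −nFE° = −(5)(96485)(+0.20) = -96,485 J = -96.5 kJ.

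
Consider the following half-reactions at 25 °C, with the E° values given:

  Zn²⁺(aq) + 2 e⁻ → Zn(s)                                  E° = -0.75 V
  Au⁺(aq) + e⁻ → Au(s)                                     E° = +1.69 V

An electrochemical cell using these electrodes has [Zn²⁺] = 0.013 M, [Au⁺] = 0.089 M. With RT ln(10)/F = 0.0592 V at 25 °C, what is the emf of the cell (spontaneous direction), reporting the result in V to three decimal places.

+2.434 V

Au⁺/Au is the cathode (higher E°), Zn²⁺/Zn the anode: E°cell = +1.69 − (-0.75) = +2.44 V, n = 2.
Overall: 2 Au⁺(aq) + Zn(s) → 2 Au(s) + Zn²⁺(aq)
Q = [Zn²⁺] / ([Au⁺]^2); log Q = 0.215.
E = E° − (0.0592/n) log Q = +2.44 − (0.0592/2)(0.215) = +2.434 V.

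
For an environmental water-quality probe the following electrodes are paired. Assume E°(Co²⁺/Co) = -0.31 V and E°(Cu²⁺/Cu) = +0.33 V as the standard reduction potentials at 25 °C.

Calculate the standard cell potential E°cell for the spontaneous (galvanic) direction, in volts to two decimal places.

The Cu²⁺/Cu couple has the higher reduction potential, so it is the cathode; Co²⁺/Co is oxidised at the anode.
E°cell = E°(cathode) − E°(anode) = (+0.33) − (-0.31) = +0.64 V.

+0.64 V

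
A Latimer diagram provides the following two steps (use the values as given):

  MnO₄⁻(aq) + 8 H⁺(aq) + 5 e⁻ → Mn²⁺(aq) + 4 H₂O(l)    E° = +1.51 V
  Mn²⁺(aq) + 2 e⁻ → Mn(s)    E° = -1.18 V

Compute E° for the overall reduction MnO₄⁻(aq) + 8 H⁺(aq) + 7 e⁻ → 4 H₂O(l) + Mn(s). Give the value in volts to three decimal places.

+0.741 V

Since ΔG° = −nFE° is additive over sequential reductions, n₃E°₃ = n₁E°₁ + n₂E°₂.
E°₃ = (5×+1.51 + 2×-1.18) / 7 = (+5.190) / 7 = +0.741 V.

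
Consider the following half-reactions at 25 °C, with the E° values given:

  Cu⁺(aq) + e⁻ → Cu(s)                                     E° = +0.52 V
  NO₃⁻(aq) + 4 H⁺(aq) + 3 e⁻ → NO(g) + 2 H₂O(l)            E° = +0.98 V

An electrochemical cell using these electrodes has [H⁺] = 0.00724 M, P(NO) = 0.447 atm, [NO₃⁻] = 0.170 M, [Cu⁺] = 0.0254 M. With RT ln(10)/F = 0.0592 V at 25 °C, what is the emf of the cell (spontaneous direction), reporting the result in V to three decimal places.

NO₃⁻/NO is the cathode (higher E°), Cu⁺/Cu the anode: E°cell = +0.98 − (+0.52) = +0.46 V, n = 3.
Overall: NO₃⁻(aq) + 4 H⁺(aq) + 3 Cu(s) → NO(g) + 2 H₂O(l) + 3 Cu⁺(aq)
Q = P(NO)·[Cu⁺]^3 / ([NO₃⁻]·[H⁺]^4); log Q = 4.195.
E = E° − (0.0592/n) log Q = +0.46 − (0.0592/3)(4.195) = +0.377 V.

+0.377 V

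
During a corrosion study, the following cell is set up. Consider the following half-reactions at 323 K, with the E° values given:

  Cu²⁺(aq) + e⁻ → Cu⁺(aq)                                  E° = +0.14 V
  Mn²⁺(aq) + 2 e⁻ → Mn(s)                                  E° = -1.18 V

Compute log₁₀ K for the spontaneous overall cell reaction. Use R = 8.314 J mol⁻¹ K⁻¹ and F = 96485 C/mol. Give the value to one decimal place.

Cathode: Cu²⁺/Cu⁺; anode: Mn²⁺/Mn. E°cell = (+0.14) − (-1.18) = +1.32 V, with n = 2.
ΔG° = −nFE° = −RT ln K, so ln K = nFE°/(RT) = (2)(96485)(+1.32) / ((8.314)(323)) = 94.853.
log₁₀ K = 94.853 / ln 10 = 41.2.

41.2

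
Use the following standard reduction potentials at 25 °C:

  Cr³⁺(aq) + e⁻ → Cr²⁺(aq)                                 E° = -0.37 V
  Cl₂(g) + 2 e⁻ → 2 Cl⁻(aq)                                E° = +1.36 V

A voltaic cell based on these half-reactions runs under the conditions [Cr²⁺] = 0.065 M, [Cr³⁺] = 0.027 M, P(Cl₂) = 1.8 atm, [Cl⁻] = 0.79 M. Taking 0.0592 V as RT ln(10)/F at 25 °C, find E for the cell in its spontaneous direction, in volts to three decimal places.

Cl₂/Cl⁻ is the cathode (higher E°), Cr³⁺/Cr²⁺ the anode: E°cell = +1.36 − (-0.37) = +1.73 V, n = 2.
Overall: Cl₂(g) + 2 Cr²⁺(aq) → 2 Cl⁻(aq) + 2 Cr³⁺(aq)
Q = [Cl⁻]^2·[Cr³⁺]^2 / (P(Cl₂)·[Cr²⁺]^2); log Q = -1.223.
E = E° − (0.0592/n) log Q = +1.73 − (0.0592/2)(-1.223) = +1.766 V.

+1.766 V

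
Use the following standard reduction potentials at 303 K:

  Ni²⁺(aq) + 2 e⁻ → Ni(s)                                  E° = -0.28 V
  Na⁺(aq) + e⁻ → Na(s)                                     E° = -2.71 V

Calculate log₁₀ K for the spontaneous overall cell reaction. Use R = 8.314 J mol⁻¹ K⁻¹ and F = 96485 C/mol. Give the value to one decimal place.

Cathode: Ni²⁺/Ni; anode: Na⁺/Na. E°cell = (-0.28) − (-2.71) = +2.43 V, with n = 2.
ΔG° = −nFE° = −RT ln K, so ln K = nFE°/(RT) = (2)(96485)(+2.43) / ((8.314)(303)) = 186.142.
log₁₀ K = 186.142 / ln 10 = 80.8.

80.8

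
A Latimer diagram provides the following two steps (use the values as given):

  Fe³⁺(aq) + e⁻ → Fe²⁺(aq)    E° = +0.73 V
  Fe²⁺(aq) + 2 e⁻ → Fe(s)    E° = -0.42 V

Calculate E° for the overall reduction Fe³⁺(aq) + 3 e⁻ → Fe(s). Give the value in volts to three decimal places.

-0.037 V

Adding the free-energy changes (−nFE°) of the two steps gives −n₃FE°₃ = −n₁FE°₁ − n₂FE°₂.
E°₃ = (1×+0.73 + 2×-0.42) / 3 = (-0.110) / 3 = -0.037 V.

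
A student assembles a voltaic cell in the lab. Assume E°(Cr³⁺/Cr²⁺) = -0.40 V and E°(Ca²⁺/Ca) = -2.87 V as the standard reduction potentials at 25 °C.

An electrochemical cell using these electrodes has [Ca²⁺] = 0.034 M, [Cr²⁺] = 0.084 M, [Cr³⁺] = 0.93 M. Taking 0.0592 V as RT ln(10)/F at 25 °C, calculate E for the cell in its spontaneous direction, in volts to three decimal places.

Cr³⁺/Cr²⁺ is the cathode (higher E°), Ca²⁺/Ca the anode: E°cell = -0.40 − (-2.87) = +2.47 V, n = 2.
Overall: 2 Cr³⁺(aq) + Ca(s) → 2 Cr²⁺(aq) + Ca²⁺(aq)
Q = [Cr²⁺]^2·[Ca²⁺] / ([Cr³⁺]^2); log Q = -3.557.
E = E° − (0.0592/n) log Q = +2.47 − (0.0592/2)(-3.557) = +2.575 V.

+2.575 V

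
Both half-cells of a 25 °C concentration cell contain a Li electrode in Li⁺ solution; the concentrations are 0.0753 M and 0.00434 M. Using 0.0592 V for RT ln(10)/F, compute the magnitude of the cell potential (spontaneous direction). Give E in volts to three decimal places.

+0.073 V

For a concentration cell E°cell = 0. The 0.0753 M side is the cathode (reduction is favoured where [Li⁺] is higher).
With n = 1, E = −(0.0592/1) log([Li⁺]ₐₙ/[Li⁺]꜀ₐₜ) = −(0.0592/1) log(0.00434/0.0753) = −(0.0592/1)(-1.239) = +0.073 V.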